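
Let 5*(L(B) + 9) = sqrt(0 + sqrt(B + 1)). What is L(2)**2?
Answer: (45 - 3**(1/4))**2/25 ≈ 76.331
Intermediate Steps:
L(B) = -9 + (1 + B)**(1/4)/5 (L(B) = -9 + sqrt(0 + sqrt(B + 1))/5 = -9 + sqrt(0 + sqrt(1 + B))/5 = -9 + sqrt(sqrt(1 + B))/5 = -9 + (1 + B)**(1/4)/5)
L(2)**2 = (-9 + (1 + 2)**(1/4)/5)**2 = (-9 + 3**(1/4)/5)**2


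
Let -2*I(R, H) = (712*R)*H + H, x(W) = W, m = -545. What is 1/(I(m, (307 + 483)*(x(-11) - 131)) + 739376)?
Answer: -1/21764368134 ≈ -4.5947e-11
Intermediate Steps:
I(R, H) = -H/2 - 356*H*R (I(R, H) = -((712*R)*H + H)/2 = -(712*H*R + H)/2 = -(H + 712*H*R)/2 = -H/2 - 356*H*R)
1/(I(m, (307 + 483)*(x(-11) - 131)) + 739376) = 1/(-(307 + 483)*(-11 - 131)*(1 + 712*(-545))/2 + 739376) = 1/(-790*(-142)*(1 - 388040)/2 + 739376) = 1/(-½*(-112180)*(-388039) + 739376) = 1/(-21765107510 + 739376) = 1/(-21764368134) = -1/21764368134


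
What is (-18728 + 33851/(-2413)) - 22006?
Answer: -98324993/2413 ≈ -40748.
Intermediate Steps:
(-18728 + 33851/(-2413)) - 22006 = (-18728 + 33851*(-1/2413)) - 22006 = (-18728 - 33851/2413) - 22006 = -45224515/2413 - 22006 = -98324993/2413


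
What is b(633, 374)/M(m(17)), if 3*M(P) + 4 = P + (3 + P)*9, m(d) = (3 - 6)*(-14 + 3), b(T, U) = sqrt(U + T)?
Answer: 3*sqrt(1007)/353 ≈ 0.26969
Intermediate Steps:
b(T, U) = sqrt(T + U)
m(d) = 33 (m(d) = -3*(-11) = 33)
M(P) = 23/3 + 10*P/3 (M(P) = -4/3 + (P + (3 + P)*9)/3 = -4/3 + (P + (27 + 9*P))/3 = -4/3 + (27 + 10*P)/3 = -4/3 + (9 + 10*P/3) = 23/3 + 10*P/3)
b(633, 374)/M(m(17)) = sqrt(633 + 374)/(23/3 + (10/3)*33) = sqrt(1007)/(23/3 + 110) = sqrt(1007)/(353/3) = sqrt(1007)*(3/353) = 3*sqrt(1007)/353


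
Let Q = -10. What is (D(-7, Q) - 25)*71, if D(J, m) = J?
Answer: -2272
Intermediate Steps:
(D(-7, Q) - 25)*71 = (-7 - 25)*71 = -32*71 = -2272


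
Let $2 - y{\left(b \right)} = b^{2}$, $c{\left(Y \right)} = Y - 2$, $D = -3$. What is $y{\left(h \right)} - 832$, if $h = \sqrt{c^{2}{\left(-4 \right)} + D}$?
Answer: $-863$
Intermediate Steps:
$c{\left(Y \right)} = -2 + Y$
$h = \sqrt{33}$ ($h = \sqrt{\left(-2 - 4\right)^{2} - 3} = \sqrt{\left(-6\right)^{2} - 3} = \sqrt{36 - 3} = \sqrt{33} \approx 5.7446$)
$y{\left(b \right)} = 2 - b^{2}$
$y{\left(h \right)} - 832 = \left(2 - \left(\sqrt{33}\right)^{2}\right) - 832 = \left(2 - 33\right) - 832 = -31 - 832 = -863$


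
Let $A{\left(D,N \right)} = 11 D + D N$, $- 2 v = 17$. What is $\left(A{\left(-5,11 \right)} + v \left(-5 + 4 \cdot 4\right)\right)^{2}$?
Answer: $\frac{165649}{4} \approx 41412.0$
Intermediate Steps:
$v = - \frac{17}{2}$ ($v = \left(- \frac{1}{2}\right) 17 = - \frac{17}{2} \approx -8.5$)
$\left(A{\left(-5,11 \right)} + v \left(-5 + 4 \cdot 4\right)\right)^{2} = \left(- 5 \left(11 + 11\right) - \frac{17 \left(-5 + 4 \cdot 4\right)}{2}\right)^{2} = \left(\left(-5\right) 22 - \frac{17 \left(-5 + 16\right)}{2}\right)^{2} = \left(-110 - \frac{187}{2}\right)^{2} = \left(- \frac{407}{2}\right)^{2} = \frac{165649}{4}$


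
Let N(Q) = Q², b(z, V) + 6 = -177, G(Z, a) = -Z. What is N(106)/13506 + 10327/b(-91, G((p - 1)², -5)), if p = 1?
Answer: -22903379/411933 ≈ -55.600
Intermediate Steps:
b(z, V) = -183 (b(z, V) = -6 - 177 = -183)
N(106)/13506 + 10327/b(-91, G((p - 1)², -5)) = 106²/13506 + 10327/(-183) = 11236*(1/13506) + 10327*(-1/183) = 5618/6753 - 10327/183 = -22903379/411933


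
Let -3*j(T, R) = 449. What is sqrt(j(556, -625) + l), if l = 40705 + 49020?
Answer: sqrt(806178)/3 ≈ 299.29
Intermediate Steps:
j(T, R) = -449/3 (j(T, R) = -1/3*449 = -449/3)
l = 89725
sqrt(j(556, -625) + l) = sqrt(-449/3 + 89725) = sqrt(268726/3) = sqrt(806178)/3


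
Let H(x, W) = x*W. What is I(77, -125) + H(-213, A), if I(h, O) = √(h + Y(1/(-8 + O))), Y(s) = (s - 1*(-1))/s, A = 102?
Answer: -21726 + I*√55 ≈ -21726.0 + 7.4162*I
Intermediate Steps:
Y(s) = (1 + s)/s (Y(s) = (s + 1)/s = (1 + s)/s)
H(x, W) = W*x
I(h, O) = √(h + (1 + 1/(-8 + O))*(-8 + O)) (I(h, O) = √(h + (1 + 1/(-8 + O))/(1/(-8 + O))) = √(h + (-8 + O)*(1 + 1/(-8 + O))) = √(h + (1 + 1/(-8 + O))*(-8 + O)))
I(77, -125) + H(-213, A) = √(-7 - 125 + 77) + 102*(-213) = √(-55) - 21726 = I*√55 - 21726 = -21726 + I*√55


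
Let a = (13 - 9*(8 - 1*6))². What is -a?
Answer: -25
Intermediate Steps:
a = 25 (a = (13 - 9*(8 - 6))² = (13 - 9*2)² = (13 - 18)² = (-5)² = 25)
-a = -1*25 = -25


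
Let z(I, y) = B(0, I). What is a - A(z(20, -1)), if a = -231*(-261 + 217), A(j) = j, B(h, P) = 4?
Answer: 10160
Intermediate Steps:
z(I, y) = 4
a = 10164 (a = -231*(-44) = 10164)
a - A(z(20, -1)) = 10164 - 1*4 = 10164 - 4 = 10160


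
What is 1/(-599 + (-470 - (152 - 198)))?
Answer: -1/1023 ≈ -0.00097752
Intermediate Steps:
1/(-599 + (-470 - (152 - 198))) = 1/(-599 + (-470 - 1*(-46))) = 1/(-599 + (-470 + 46)) = 1/(-599 - 424) = 1/(-1023) = -1/1023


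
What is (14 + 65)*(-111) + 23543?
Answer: 14774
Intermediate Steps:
(14 + 65)*(-111) + 23543 = 79*(-111) + 23543 = -8769 + 23543 = 14774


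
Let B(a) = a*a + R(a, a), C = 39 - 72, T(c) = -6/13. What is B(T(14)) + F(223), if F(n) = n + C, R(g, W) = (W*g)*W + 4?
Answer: 426470/2197 ≈ 194.11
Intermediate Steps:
T(c) = -6/13 (T(c) = -6*1/13 = -6/13)
R(g, W) = 4 + g*W² (R(g, W) = g*W² + 4 = 4 + g*W²)
C = -33
B(a) = 4 + a² + a³ (B(a) = a*a + (4 + a*a²) = a² + (4 + a³) = 4 + a² + a³)
F(n) = -33 + n (F(n) = n - 33 = -33 + n)
B(T(14)) + F(223) = (4 + (-6/13)² + (-6/13)³) + (-33 + 223) = (4 + 36/169 - 216/2197) + 190 = 9040/2197 + 190 = 426470/2197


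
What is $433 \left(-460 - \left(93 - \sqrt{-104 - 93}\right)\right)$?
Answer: $-239449 + 433 i \sqrt{197} \approx -2.3945 \cdot 10^{5} + 6077.4 i$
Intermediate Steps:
$433 \left(-460 - \left(93 - \sqrt{-104 - 93}\right)\right) = 433 \left(-460 - \left(93 - \sqrt{-197}\right)\right) = 433 \left(-460 - \left(93 - i \sqrt{197}\right)\right) = 433 \left(-553 + i \sqrt{197}\right) = -239449 + 433 i \sqrt{197}$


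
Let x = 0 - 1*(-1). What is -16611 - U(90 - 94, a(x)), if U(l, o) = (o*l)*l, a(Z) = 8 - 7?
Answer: -16627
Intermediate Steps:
x = 1 (x = 0 + 1 = 1)
a(Z) = 1
U(l, o) = o*l² (U(l, o) = (l*o)*l = o*l²)
-16611 - U(90 - 94, a(x)) = -16611 - (90 - 94)² = -16611 - (-4)² = -16611 - 16 = -16627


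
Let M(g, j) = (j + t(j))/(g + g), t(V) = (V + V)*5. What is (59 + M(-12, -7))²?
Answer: 2229049/576 ≈ 3869.9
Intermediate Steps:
t(V) = 10*V (t(V) = (2*V)*5 = 10*V)
M(g, j) = 11*j/(2*g) (M(g, j) = (j + 10*j)/(g + g) = (11*j)/((2*g)) = (11*j)*(1/(2*g)) = 11*j/(2*g))
(59 + M(-12, -7))² = (59 + (11/2)*(-7)/(-12))² = (59 + (11/2)*(-7)*(-1/12))² = (59 + 77/24)² = (1493/24)² = 2229049/576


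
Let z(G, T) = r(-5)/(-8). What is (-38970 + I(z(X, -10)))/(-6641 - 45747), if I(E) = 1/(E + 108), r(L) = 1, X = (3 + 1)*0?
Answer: 16815551/22605422 ≈ 0.74387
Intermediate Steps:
X = 0 (X = 4*0 = 0)
z(G, T) = -⅛ (z(G, T) = 1/(-8) = 1*(-⅛) = -⅛)
I(E) = 1/(108 + E)
(-38970 + I(z(X, -10)))/(-6641 - 45747) = (-38970 + 1/(108 - ⅛))/(-6641 - 45747) = (-38970 + 1/(863/8))/(-52388) = (-38970 + 8/863)*(-1/52388) = -33631102/863*(-1/52388) = 16815551/22605422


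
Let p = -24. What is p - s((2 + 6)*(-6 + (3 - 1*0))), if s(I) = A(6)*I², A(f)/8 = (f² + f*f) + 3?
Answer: -345624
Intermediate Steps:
A(f) = 24 + 16*f² (A(f) = 8*((f² + f*f) + 3) = 8*((f² + f²) + 3) = 8*(2*f² + 3) = 8*(3 + 2*f²) = 24 + 16*f²)
s(I) = 600*I² (s(I) = (24 + 16*6²)*I² = (24 + 16*36)*I² = (24 + 576)*I² = 600*I²)
p - s((2 + 6)*(-6 + (3 - 1*0))) = -24 - 600*((2 + 6)*(-6 + (3 - 1*0)))² = -24 - 600*(8*(-6 + (3 + 0)))² = -24 - 600*(8*(-6 + 3))² = -24 - 600*(8*(-3))² = -24 - 600*(-24)² = -24 - 600*576 = -24 - 1*345600 = -24 - 345600 = -345624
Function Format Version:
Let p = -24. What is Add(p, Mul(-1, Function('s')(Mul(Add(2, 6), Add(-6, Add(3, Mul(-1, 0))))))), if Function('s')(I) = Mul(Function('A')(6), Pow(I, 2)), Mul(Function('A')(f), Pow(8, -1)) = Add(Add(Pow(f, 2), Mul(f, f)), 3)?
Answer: -345624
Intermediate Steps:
Function('A')(f) = Add(24, Mul(16, Pow(f, 2))) (Function('A')(f) = Mul(8, Add(Add(Pow(f, 2), Mul(f, f)), 3)) = Mul(8, Add(Add(Pow(f, 2), Pow(f, 2)), 3)) = Mul(8, Add(Mul(2, Pow(f, 2)), 3)) = Mul(8, Add(3, Mul(2, Pow(f, 2)))) = Add(24, Mul(16, Pow(f, 2))))
Function('s')(I) = Mul(600, Pow(I, 2)) (Function('s')(I) = Mul(Add(24, Mul(16, Pow(6, 2))), Pow(I, 2)) = Mul(Add(24, Mul(16, 36)), Pow(I, 2)) = Mul(Add(24, 576), Pow(I, 2)) = Mul(600, Pow(I, 2)))
Add(p, Mul(-1, Function('s')(Mul(Add(2, 6), Add(-6, Add(3, Mul(-1, 0))))))) = Add(-24, Mul(-1, Mul(600, Pow(Mul(Add(2, 6), Add(-6, Add(3, Mul(-1, 0)))), 2)))) = Add(-24, Mul(-1, Mul(600, Pow(Mul(8, Add(-6, Add(3, 0))), 2)))) = Add(-24, Mul(-1, Mul(600, Pow(Mul(8, Add(-6, 3)), 2)))) = Add(-24, Mul(-1, Mul(600, Pow(Mul(8, -3), 2)))) = Add(-24, Mul(-1, Mul(600, Pow(-24, 2)))) = Add(-24, Mul(-1, Mul(600, 576))) = Add(-24, Mul(-1, 345600)) = Add(-24, -345600) = -345624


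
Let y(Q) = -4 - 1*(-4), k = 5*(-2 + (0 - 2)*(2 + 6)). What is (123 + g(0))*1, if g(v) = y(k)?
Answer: 123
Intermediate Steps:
k = -90 (k = 5*(-2 - 2*8) = 5*(-2 - 16) = 5*(-18) = -90)
y(Q) = 0 (y(Q) = -4 + 4 = 0)
g(v) = 0
(123 + g(0))*1 = (123 + 0)*1 = 123*1 = 123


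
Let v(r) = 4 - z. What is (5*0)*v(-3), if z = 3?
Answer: 0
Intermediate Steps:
v(r) = 1 (v(r) = 4 - 1*3 = 4 - 3 = 1)
(5*0)*v(-3) = (5*0)*1 = 0*1 = 0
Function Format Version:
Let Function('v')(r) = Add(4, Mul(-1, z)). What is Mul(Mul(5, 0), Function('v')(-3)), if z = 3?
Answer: 0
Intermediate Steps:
Function('v')(r) = 1 (Function('v')(r) = Add(4, Mul(-1, 3)) = Add(4, -3) = 1)
Mul(Mul(5, 0), Function('v')(-3)) = Mul(Mul(5, 0), 1) = Mul(0, 1) = 0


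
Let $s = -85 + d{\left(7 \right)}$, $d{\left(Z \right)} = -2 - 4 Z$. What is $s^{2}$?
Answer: $13225$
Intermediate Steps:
$s = -115$ ($s = -85 - 30 = -115$)
$s^{2} = \left(-115\right)^{2} = 13225$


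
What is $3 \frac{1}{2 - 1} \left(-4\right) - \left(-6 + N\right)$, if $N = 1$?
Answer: $-7$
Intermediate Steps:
$3 \frac{1}{2 - 1} \left(-4\right) - \left(-6 + N\right) = 3 \frac{1}{2 - 1} \left(-4\right) + \left(6 - 1\right) = 3 \cdot 1^{-1} \left(-4\right) + 5 = 3 \cdot 1 \left(-4\right) + 5 = 3 \left(-4\right) + 5 = -12 + 5 = -7$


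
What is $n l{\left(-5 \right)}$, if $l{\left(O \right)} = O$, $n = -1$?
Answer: $5$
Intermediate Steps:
$n l{\left(-5 \right)} = \left(-1\right) \left(-5\right) = 5$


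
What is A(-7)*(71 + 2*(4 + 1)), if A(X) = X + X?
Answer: -1134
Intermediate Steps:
A(X) = 2*X
A(-7)*(71 + 2*(4 + 1)) = (2*(-7))*(71 + 2*(4 + 1)) = -14*(71 + 2*5) = -14*(71 + 10) = -14*81 = -1134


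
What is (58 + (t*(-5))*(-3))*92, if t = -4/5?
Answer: 4232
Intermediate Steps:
t = -4/5 (t = -4*1/5 = -4/5 ≈ -0.80000)
(58 + (t*(-5))*(-3))*92 = (58 - 4/5*(-5)*(-3))*92 = (58 + 4*(-3))*92 = (58 - 12)*92 = 46*92 = 4232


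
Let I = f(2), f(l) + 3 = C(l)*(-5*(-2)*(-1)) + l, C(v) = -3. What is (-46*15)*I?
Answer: -20010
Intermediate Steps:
f(l) = 27 + l (f(l) = -3 + (-3*(-5*(-2))*(-1) + l) = -3 + (-30*(-1) + l) = -3 + (-3*(-10) + l) = -3 + (30 + l) = 27 + l)
I = 29 (I = 27 + 2 = 29)
(-46*15)*I = -46*15*29 = -690*29 = -20010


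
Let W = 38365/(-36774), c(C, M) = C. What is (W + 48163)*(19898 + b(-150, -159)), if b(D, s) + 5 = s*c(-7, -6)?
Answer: 688960933033/681 ≈ 1.0117e+9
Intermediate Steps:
b(D, s) = -5 - 7*s (b(D, s) = -5 + s*(-7) = -5 - 7*s)
W = -38365/36774 (W = 38365*(-1/36774) = -38365/36774 ≈ -1.0433)
(W + 48163)*(19898 + b(-150, -159)) = (-38365/36774 + 48163)*(19898 + (-5 - 7*(-159))) = 1771107797*(19898 + (-5 + 1113))/36774 = 1771107797*(19898 + 1108)/36774 = (1771107797/36774)*21006 = 688960933033/681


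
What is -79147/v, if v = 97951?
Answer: -79147/97951 ≈ -0.80803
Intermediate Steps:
-79147/v = -79147/97951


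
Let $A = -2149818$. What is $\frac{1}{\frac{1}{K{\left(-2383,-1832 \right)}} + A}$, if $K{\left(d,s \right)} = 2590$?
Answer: $- \frac{2590}{5568028619} \approx -4.6516 \cdot 10^{-7}$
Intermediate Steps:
$\frac{1}{\frac{1}{K{\left(-2383,-1832 \right)}} + A} = \frac{1}{\frac{1}{2590} - 2149818} = \frac{1}{- \frac{5568028619}{2590}} = - \frac{2590}{5568028619}$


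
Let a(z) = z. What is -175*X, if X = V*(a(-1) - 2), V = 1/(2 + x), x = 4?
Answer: 175/2 ≈ 87.500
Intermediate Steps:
V = ⅙ (V = 1/(2 + 4) = 1/6 = ⅙ ≈ 0.16667)
X = -½ (X = (-1 - 2)/6 = (⅙)*(-3) = -½ ≈ -0.50000)
-175*X = -175*(-½) = 175/2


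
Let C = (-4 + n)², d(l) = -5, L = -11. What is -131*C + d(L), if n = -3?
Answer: -6424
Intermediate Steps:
C = 49 (C = (-4 - 3)² = (-7)² = 49)
-131*C + d(L) = -131*49 - 5 = -6419 - 5 = -6424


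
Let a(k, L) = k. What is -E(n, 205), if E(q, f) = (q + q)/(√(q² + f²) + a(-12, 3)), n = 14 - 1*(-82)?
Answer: -2304/51097 - 192*√51241/51097 ≈ -0.89567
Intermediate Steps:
n = 96 (n = 14 + 82 = 96)
E(q, f) = 2*q/(-12 + √(f² + q²)) (E(q, f) = (q + q)/(√(q² + f²) - 12) = (2*q)/(√(f² + q²) - 12) = (2*q)/(-12 + √(f² + q²)) = 2*q/(-12 + √(f² + q²)))
-E(n, 205) = -2*96/(-12 + √(205² + 96²)) = -2*96/(-12 + √(42025 + 9216)) = -2*96/(-12 + √51241) = -192/(-12 + √51241)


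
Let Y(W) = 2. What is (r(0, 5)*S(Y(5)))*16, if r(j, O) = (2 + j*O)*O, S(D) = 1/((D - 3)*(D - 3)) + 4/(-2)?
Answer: -160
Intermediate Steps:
S(D) = -2 + (-3 + D)⁻² (S(D) = 1/((-3 + D)*(-3 + D)) + 4*(-½) = 1/(-3 + D)² - 2 = (-3 + D)⁻² - 2 = -2 + (-3 + D)⁻²)
r(j, O) = O*(2 + O*j) (r(j, O) = (2 + O*j)*O = O*(2 + O*j))
(r(0, 5)*S(Y(5)))*16 = ((5*(2 + 5*0))*(-2 + (-3 + 2)⁻²))*16 = ((5*(2 + 0))*(-2 + (-1)⁻²))*16 = ((5*2)*(-2 + 1))*16 = (10*(-1))*16 = -10*16 = -160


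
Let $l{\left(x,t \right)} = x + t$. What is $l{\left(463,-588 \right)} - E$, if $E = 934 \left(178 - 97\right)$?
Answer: $-75779$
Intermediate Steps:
$l{\left(x,t \right)} = t + x$
$E = 75654$ ($E = 934 \cdot 81 = 75654$)
$l{\left(463,-588 \right)} - E = \left(-588 + 463\right) - 75654 = -125 - 75654 = -75779$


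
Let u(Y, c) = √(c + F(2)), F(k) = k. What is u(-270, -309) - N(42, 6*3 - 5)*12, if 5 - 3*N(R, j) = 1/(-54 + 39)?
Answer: -304/15 + I*√307 ≈ -20.267 + 17.521*I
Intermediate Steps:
N(R, j) = 76/45 (N(R, j) = 5/3 - 1/(3*(-54 + 39)) = 5/3 - ⅓/(-15) = 5/3 - ⅓*(-1/15) = 5/3 + 1/45 = 76/45)
u(Y, c) = √(2 + c) (u(Y, c) = √(c + 2) = √(2 + c))
u(-270, -309) - N(42, 6*3 - 5)*12 = √(2 - 309) - 76*12/45 = √(-307) - 1*304/15 = I*√307 - 304/15 = -304/15 + I*√307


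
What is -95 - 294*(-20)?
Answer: 5785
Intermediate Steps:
-95 - 294*(-20) = -95 - 147*(-40) = -95 + 5880 = 5785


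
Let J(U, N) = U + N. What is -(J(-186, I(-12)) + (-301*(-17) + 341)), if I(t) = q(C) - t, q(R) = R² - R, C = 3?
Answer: -5290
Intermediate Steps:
I(t) = 6 - t (I(t) = 3*(-1 + 3) - t = 3*2 - t = 6 - t)
J(U, N) = N + U
-(J(-186, I(-12)) + (-301*(-17) + 341)) = -(((6 - 1*(-12)) - 186) + (-301*(-17) + 341)) = -(((6 + 12) - 186) + (5117 + 341)) = -((18 - 186) + 5458) = -(-168 + 5458) = -1*5290 = -5290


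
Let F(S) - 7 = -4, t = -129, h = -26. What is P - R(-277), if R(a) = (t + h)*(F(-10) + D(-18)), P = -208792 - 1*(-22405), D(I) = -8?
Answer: -187162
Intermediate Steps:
P = -186387 (P = -208792 + 22405 = -186387)
F(S) = 3 (F(S) = 7 - 4 = 3)
R(a) = 775 (R(a) = (-129 - 26)*(3 - 8) = -155*(-5) = 775)
P - R(-277) = -186387 - 1*775 = -186387 - 775 = -187162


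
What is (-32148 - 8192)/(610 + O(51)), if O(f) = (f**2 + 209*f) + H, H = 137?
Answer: -40340/14007 ≈ -2.8800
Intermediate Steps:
O(f) = 137 + f**2 + 209*f (O(f) = (f**2 + 209*f) + 137 = 137 + f**2 + 209*f)
(-32148 - 8192)/(610 + O(51)) = (-32148 - 8192)/(610 + (137 + 51**2 + 209*51)) = -40340/(610 + (137 + 2601 + 10659)) = -40340/(610 + 13397) = -40340/14007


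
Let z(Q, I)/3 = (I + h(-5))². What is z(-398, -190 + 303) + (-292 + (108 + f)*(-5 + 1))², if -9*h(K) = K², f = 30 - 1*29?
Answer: 15293632/27 ≈ 5.6643e+5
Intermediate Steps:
f = 1 (f = 30 - 29 = 1)
h(K) = -K²/9
z(Q, I) = 3*(-25/9 + I)² (z(Q, I) = 3*(I - ⅑*(-5)²)² = 3*(I - ⅑*25)² = 3*(I - 25/9)² = 3*(-25/9 + I)²)
z(-398, -190 + 303) + (-292 + (108 + f)*(-5 + 1))² = (-25 + 9*(-190 + 303))²/27 + (-292 + (108 + 1)*(-5 + 1))² = (-25 + 9*113)²/27 + (-292 + 109*(-4))² = (-25 + 1017)²/27 + (-292 - 436)² = (1/27)*992² + (-728)² = (1/27)*984064 + 529984 = 984064/27 + 529984 = 15293632/27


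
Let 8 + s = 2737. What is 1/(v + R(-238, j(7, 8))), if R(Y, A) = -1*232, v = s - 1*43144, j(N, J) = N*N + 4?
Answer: -1/40647 ≈ -2.4602e-5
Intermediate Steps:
s = 2729 (s = -8 + 2737 = 2729)
j(N, J) = 4 + N² (j(N, J) = N² + 4 = 4 + N²)
v = -40415 (v = 2729 - 1*43144 = 2729 - 43144 = -40415)
R(Y, A) = -232
1/(v + R(-238, j(7, 8))) = 1/(-40415 - 232) = 1/(-40647) = -1/40647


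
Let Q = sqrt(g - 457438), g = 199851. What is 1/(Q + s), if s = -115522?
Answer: -10502/1213235461 - I*sqrt(257587)/13345590071 ≈ -8.6562e-6 - 3.803e-8*I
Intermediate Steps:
Q = I*sqrt(257587) (Q = sqrt(199851 - 457438) = sqrt(-257587) = I*sqrt(257587) ≈ 507.53*I)
1/(Q + s) = 1/(I*sqrt(257587) - 115522) = 1/(-115522 + I*sqrt(257587))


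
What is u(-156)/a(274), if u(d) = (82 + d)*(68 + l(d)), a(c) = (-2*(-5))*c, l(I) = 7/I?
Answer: -392237/213720 ≈ -1.8353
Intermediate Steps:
a(c) = 10*c
u(d) = (68 + 7/d)*(82 + d) (u(d) = (82 + d)*(68 + 7/d) = (68 + 7/d)*(82 + d))
u(-156)/a(274) = (5583 + 68*(-156) + 574/(-156))/((10*274)) = (5583 - 10608 + 574*(-1/156))/2740 = (5583 - 10608 - 287/78)*(1/2740) = -392237/78*1/2740 = -392237/213720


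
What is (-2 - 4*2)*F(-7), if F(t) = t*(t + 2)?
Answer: -350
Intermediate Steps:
F(t) = t*(2 + t)
(-2 - 4*2)*F(-7) = (-2 - 4*2)*(-7*(2 - 7)) = (-2 - 8)*(-7*(-5)) = -10*35 = -350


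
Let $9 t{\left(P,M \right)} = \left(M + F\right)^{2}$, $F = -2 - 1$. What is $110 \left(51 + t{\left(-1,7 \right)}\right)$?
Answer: $\frac{52250}{9} \approx 5805.6$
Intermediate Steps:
$F = -3$ ($F = -2 - 1 = -3$)
$t{\left(P,M \right)} = \frac{\left(-3 + M\right)^{2}}{9}$ ($t{\left(P,M \right)} = \frac{\left(M - 3\right)^{2}}{9} = \frac{\left(-3 + M\right)^{2}}{9}$)
$110 \left(51 + t{\left(-1,7 \right)}\right) = 110 \left(51 + \frac{\left(-3 + 7\right)^{2}}{9}\right) = 110 \left(51 + \frac{4^{2}}{9}\right) = 110 \left(51 + \frac{1}{9} \cdot 16\right) = 110 \left(51 + \frac{16}{9}\right) = 110 \cdot \frac{475}{9} = \frac{52250}{9}$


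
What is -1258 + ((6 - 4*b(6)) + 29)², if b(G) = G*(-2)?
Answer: 5631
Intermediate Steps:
b(G) = -2*G
-1258 + ((6 - 4*b(6)) + 29)² = -1258 + ((6 - (-8)*6) + 29)² = -1258 + ((6 - 4*(-12)) + 29)² = -1258 + ((6 + 48) + 29)² = -1258 + (54 + 29)² = -1258 + 83² = -1258 + 6889 = 5631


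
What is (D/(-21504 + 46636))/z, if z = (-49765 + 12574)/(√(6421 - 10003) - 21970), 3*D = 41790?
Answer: 10930075/33381579 - 995*I*√398/22254386 ≈ 0.32743 - 0.00089197*I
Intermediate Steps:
D = 13930 (D = (⅓)*41790 = 13930)
z = -37191/(-21970 + 3*I*√398) (z = -37191/(√(-3582) - 21970) = -37191/(3*I*√398 - 21970) = -37191/(-21970 + 3*I*√398) ≈ 1.6928 + 0.0046114*I)
(D/(-21504 + 46636))/z = (13930/(-21504 + 46636))/(58363305/34477463 + 15939*I*√398/68954926) = (13930/25132)/(58363305/34477463 + 15939*I*√398/68954926) = (13930*(1/25132))/(58363305/34477463 + 15939*I*√398/68954926) = 6965/(12566*(58363305/34477463 + 15939*I*√398/68954926))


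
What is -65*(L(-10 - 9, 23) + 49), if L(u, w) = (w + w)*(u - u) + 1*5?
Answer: -3510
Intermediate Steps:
L(u, w) = 5 (L(u, w) = (2*w)*0 + 5 = 0 + 5 = 5)
-65*(L(-10 - 9, 23) + 49) = -65*(5 + 49) = -65*54 = -3510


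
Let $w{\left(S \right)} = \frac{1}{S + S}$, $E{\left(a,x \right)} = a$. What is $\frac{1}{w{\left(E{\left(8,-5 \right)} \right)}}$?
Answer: $16$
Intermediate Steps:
$w{\left(S \right)} = \frac{1}{2 S}$
$\frac{1}{w{\left(E{\left(8,-5 \right)} \right)}} = \frac{1}{\frac{1}{2} \cdot \frac{1}{8}} = \frac{1}{\frac{1}{16}} = 16$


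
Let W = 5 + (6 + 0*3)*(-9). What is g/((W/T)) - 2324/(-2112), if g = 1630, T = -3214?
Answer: 2766125429/25872 ≈ 1.0692e+5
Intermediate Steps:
W = -49 (W = 5 + (6 + 0)*(-9) = 5 + 6*(-9) = 5 - 54 = -49)
g/((W/T)) - 2324/(-2112) = 1630/((-49/(-3214))) - 2324/(-2112) = 1630/((-49*(-1/3214))) - 2324*(-1/2112) = 1630/(49/3214) + 581/528 = 1630*(3214/49) + 581/528 = 5238820/49 + 581/528 = 2766125429/25872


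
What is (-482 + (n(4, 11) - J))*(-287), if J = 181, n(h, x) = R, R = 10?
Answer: 187411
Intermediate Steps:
n(h, x) = 10
(-482 + (n(4, 11) - J))*(-287) = (-482 + (10 - 1*181))*(-287) = (-482 + (10 - 181))*(-287) = (-482 - 171)*(-287) = -653*(-287) = 187411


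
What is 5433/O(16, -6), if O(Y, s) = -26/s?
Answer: 16299/13 ≈ 1253.8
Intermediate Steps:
5433/O(16, -6) = 5433/((-26/(-6))) = 5433/((-26*(-⅙))) = 5433/(13/3) = 5433*(3/13) = 16299/13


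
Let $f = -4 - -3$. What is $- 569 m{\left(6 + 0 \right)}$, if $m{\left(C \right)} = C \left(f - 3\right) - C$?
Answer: $17070$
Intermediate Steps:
$f = -1$ ($f = -4 + 3 = -1$)
$m{\left(C \right)} = - 5 C$ ($m{\left(C \right)} = C \left(-1 - 3\right) - C = C \left(-4\right) - C = - 4 C - C = - 5 C$)
$- 569 m{\left(6 + 0 \right)} = - 569 \left(- 5 \left(6 + 0\right)\right) = - 569 \left(\left(-5\right) 6\right) = \left(-569\right) \left(-30\right) = 17070$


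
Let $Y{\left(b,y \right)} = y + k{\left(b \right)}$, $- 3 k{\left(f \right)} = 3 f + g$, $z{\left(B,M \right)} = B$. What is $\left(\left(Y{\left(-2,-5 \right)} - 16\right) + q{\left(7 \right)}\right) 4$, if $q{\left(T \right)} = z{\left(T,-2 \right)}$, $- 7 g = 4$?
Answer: $- \frac{992}{21} \approx -47.238$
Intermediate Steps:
$g = - \frac{4}{7}$ ($g = \left(- \frac{1}{7}\right) 4 = - \frac{4}{7} \approx -0.57143$)
$k{\left(f \right)} = \frac{4}{21} - f$ ($k{\left(f \right)} = - \frac{3 f - \frac{4}{7}}{3} = - \frac{- \frac{4}{7} + 3 f}{3} = \frac{4}{21} - f$)
$q{\left(T \right)} = T$
$Y{\left(b,y \right)} = \frac{4}{21} + y - b$ ($Y{\left(b,y \right)} = y - \left(- \frac{4}{21} + b\right) = \frac{4}{21} + y - b$)
$\left(\left(Y{\left(-2,-5 \right)} - 16\right) + q{\left(7 \right)}\right) 4 = \left(\left(\left(\frac{4}{21} - 5 - -2\right) - 16\right) + 7\right) 4 = \left(\left(\left(\frac{4}{21} - 5 + 2\right) - 16\right) + 7\right) 4 = \left(\left(- \frac{59}{21} - 16\right) + 7\right) 4 = \left(- \frac{395}{21} + 7\right) 4 = \left(- \frac{248}{21}\right) 4 = - \frac{992}{21}$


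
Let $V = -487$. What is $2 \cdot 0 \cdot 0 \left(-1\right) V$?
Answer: $0$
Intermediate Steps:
$2 \cdot 0 \cdot 0 \left(-1\right) V = 2 \cdot 0 \cdot 0 \left(-1\right) \left(-487\right) = 0 \cdot 0 \left(-1\right) \left(-487\right) = 0 \left(-1\right) \left(-487\right) = 0 \left(-487\right) = 0$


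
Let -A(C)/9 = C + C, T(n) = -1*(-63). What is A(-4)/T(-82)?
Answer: 8/7 ≈ 1.1429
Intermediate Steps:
T(n) = 63
A(C) = -18*C (A(C) = -9*(C + C) = -18*C)
A(-4)/T(-82) = -18*(-4)/63 = 72*(1/63) = 8/7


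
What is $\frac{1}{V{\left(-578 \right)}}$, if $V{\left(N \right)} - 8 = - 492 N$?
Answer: $\frac{1}{284384} \approx 3.5164 \cdot 10^{-6}$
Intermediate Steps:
$V{\left(N \right)} = 8 - 492 N$
$\frac{1}{V{\left(-578 \right)}} = \frac{1}{8 - -284376} = \frac{1}{8 + 284376} = \frac{1}{284384}$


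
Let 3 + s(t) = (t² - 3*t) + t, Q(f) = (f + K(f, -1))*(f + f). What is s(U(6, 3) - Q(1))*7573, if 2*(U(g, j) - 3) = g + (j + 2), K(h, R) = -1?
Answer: 1582757/4 ≈ 3.9569e+5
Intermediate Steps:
U(g, j) = 4 + g/2 + j/2 (U(g, j) = 3 + (g + (j + 2))/2 = 3 + (g + (2 + j))/2 = 3 + (2 + g + j)/2 = 3 + (1 + g/2 + j/2) = 4 + g/2 + j/2)
Q(f) = 2*f*(-1 + f) (Q(f) = (f - 1)*(f + f) = (-1 + f)*(2*f) = 2*f*(-1 + f))
s(t) = -3 + t² - 2*t (s(t) = -3 + ((t² - 3*t) + t) = -3 + (t² - 2*t) = -3 + t² - 2*t)
s(U(6, 3) - Q(1))*7573 = (-3 + ((4 + (½)*6 + (½)*3) - 2*(-1 + 1))² - 2*((4 + (½)*6 + (½)*3) - 2*(-1 + 1)))*7573 = (-3 + ((4 + 3 + 3/2) - 2*0)² - 2*((4 + 3 + 3/2) - 2*0))*7573 = (-3 + (17/2 - 1*0)² - 2*(17/2 - 1*0))*7573 = (-3 + (17/2 + 0)² - 2*(17/2 + 0))*7573 = (-3 + (17/2)² - 2*17/2)*7573 = (-3 + 289/4 - 17)*7573 = (209/4)*7573 = 1582757/4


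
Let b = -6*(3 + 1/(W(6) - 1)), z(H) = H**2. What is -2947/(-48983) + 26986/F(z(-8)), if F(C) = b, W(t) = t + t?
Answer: -7269903215/4996266 ≈ -1455.1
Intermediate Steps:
W(t) = 2*t
b = -204/11 (b = -6*(3 + 1/(2*6 - 1)) = -6*(3 + 1/(12 - 1)) = -6*(3 + 1/11) = -6*34/11 = -204/11 ≈ -18.545)
F(C) = -204/11
-2947/(-48983) + 26986/F(z(-8)) = -2947/(-48983) + 26986/(-204/11) = -2947*(-1/48983) + 26986*(-11/204) = 2947/48983 - 148423/102 = -7269903215/4996266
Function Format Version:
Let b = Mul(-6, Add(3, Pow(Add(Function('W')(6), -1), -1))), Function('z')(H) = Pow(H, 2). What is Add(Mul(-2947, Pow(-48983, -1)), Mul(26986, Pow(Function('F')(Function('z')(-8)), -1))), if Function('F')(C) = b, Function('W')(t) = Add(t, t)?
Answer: Rational(-7269903215, 4996266) ≈ -1455.1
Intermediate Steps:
Function('W')(t) = Mul(2, t)
b = Rational(-204, 11) (b = Mul(-6, Add(3, Pow(Add(Mul(2, 6), -1), -1))) = Mul(-6, Add(3, Pow(Add(12, -1), -1))) = Mul(-6, Add(3, Pow(11, -1))) = Mul(-6, Add(3, Rational(1, 11))) = Mul(-6, Rational(34, 11)) = Rational(-204, 11) ≈ -18.545)
Function('F')(C) = Rational(-204, 11)
Add(Mul(-2947, Pow(-48983, -1)), Mul(26986, Pow(Function('F')(Function('z')(-8)), -1))) = Add(Mul(-2947, Pow(-48983, -1)), Mul(26986, Pow(Rational(-204, 11), -1))) = Add(Mul(-2947, Rational(-1, 48983)), Mul(26986, Rational(-11, 204))) = Add(Rational(2947, 48983), Rational(-148423, 102)) = Rational(-7269903215, 4996266)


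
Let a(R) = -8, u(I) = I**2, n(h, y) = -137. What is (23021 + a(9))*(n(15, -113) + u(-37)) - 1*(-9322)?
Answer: 28361338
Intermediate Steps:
(23021 + a(9))*(n(15, -113) + u(-37)) - 1*(-9322) = (23021 - 8)*(-137 + (-37)**2) - 1*(-9322) = 23013*(-137 + 1369) + 9322 = 23013*1232 + 9322 = 28352016 + 9322 = 28361338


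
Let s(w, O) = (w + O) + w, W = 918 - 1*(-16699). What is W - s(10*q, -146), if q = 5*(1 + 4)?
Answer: 17263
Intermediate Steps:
q = 25 (q = 5*5 = 25)
W = 17617 (W = 918 + 16699 = 17617)
s(w, O) = O + 2*w (s(w, O) = (O + w) + w = O + 2*w)
W - s(10*q, -146) = 17617 - (-146 + 2*(10*25)) = 17617 - (-146 + 2*250) = 17617 - (-146 + 500) = 17617 - 1*354 = 17617 - 354 = 17263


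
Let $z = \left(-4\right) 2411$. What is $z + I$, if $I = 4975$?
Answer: $-4669$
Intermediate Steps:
$z = -9644$
$z + I = -9644 + 4975 = -4669$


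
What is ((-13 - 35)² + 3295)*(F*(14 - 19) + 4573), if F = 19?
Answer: 25072322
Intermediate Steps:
((-13 - 35)² + 3295)*(F*(14 - 19) + 4573) = ((-13 - 35)² + 3295)*(19*(14 - 19) + 4573) = ((-48)² + 3295)*(19*(-5) + 4573) = (2304 + 3295)*(-95 + 4573) = 5599*4478 = 25072322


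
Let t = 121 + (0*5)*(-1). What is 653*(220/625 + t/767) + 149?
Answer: 46199444/95875 ≈ 481.87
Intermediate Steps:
t = 121 (t = 121 + 0*(-1) = 121 + 0 = 121)
653*(220/625 + t/767) + 149 = 653*(220/625 + 121/767) + 149 = 653*(220*(1/625) + 121*(1/767)) + 149 = 653*(44/125 + 121/767) + 149 = 653*(48873/95875) + 149 = 31914069/95875 + 149 = 46199444/95875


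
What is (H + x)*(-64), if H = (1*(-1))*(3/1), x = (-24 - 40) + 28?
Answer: 2496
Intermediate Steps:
x = -36 (x = -64 + 28 = -36)
H = -3 ≈ -3.0000
(H + x)*(-64) = (-3 - 36)*(-64) = -39*(-64) = 2496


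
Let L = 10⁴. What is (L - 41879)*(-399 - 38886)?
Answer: 1252366515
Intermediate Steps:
L = 10000
(L - 41879)*(-399 - 38886) = (10000 - 41879)*(-399 - 38886) = -31879*(-39285) = 1252366515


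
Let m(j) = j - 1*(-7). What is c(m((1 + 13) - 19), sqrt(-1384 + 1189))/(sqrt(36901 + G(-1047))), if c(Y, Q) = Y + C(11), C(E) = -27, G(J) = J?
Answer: -25*sqrt(35854)/35854 ≈ -0.13203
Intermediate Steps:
m(j) = 7 + j (m(j) = j + 7 = 7 + j)
c(Y, Q) = -27 + Y (c(Y, Q) = Y - 27 = -27 + Y)
c(m((1 + 13) - 19), sqrt(-1384 + 1189))/(sqrt(36901 + G(-1047))) = (-27 + (7 + ((1 + 13) - 19)))/(sqrt(36901 - 1047)) = (-27 + (7 + (14 - 19)))/(sqrt(35854)) = (-27 + (7 - 5))*(sqrt(35854)/35854) = (-27 + 2)*(sqrt(35854)/35854) = -25*sqrt(35854)/35854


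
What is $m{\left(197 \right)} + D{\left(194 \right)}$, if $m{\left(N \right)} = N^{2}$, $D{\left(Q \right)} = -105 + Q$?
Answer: $38898$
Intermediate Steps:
$m{\left(197 \right)} + D{\left(194 \right)} = 197^{2} + \left(-105 + 194\right) = 38809 + 89 = 38898$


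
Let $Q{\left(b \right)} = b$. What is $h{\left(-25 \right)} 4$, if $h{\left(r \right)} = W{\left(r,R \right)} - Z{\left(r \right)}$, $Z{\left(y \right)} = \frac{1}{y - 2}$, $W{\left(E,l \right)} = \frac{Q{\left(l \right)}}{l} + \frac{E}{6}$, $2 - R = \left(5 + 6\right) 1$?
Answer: $- \frac{338}{27} \approx -12.519$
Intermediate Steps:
$R = -9$ ($R = 2 - \left(5 + 6\right) 1 = 2 - 11 \cdot 1 = 2 - 11 = -9$)
$W{\left(E,l \right)} = 1 + \frac{E}{6}$ ($W{\left(E,l \right)} = \frac{l}{l} + \frac{E}{6} = 1 + E \frac{1}{6} = 1 + \frac{E}{6}$)
$Z{\left(y \right)} = \frac{1}{-2 + y}$
$h{\left(r \right)} = 1 - \frac{1}{-2 + r} + \frac{r}{6}$ ($h{\left(r \right)} = \left(1 + \frac{r}{6}\right) - \frac{1}{-2 + r} = 1 - \frac{1}{-2 + r} + \frac{r}{6}$)
$h{\left(-25 \right)} 4 = \frac{-6 + \left(-2 - 25\right) \left(6 - 25\right)}{6 \left(-2 - 25\right)} 4 = \frac{-6 - -513}{6 \left(-27\right)} 4 = \frac{1}{6} \left(- \frac{1}{27}\right) \left(-6 + 513\right) 4 = \frac{1}{6} \left(- \frac{1}{27}\right) 507 \cdot 4 = \left(- \frac{169}{54}\right) 4 = - \frac{338}{27}$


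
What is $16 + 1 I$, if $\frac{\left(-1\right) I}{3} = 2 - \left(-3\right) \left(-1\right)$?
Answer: $19$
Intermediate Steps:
$I = 3$ ($I = - 3 \left(2 - \left(-3\right) \left(-1\right)\right) = - 3 \left(2 - 3\right) = \left(-3\right) \left(-1\right) = 3$)
$16 + 1 I = 16 + 1 \cdot 3 = 16 + 3 = 19$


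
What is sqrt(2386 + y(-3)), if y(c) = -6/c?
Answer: 2*sqrt(597) ≈ 48.867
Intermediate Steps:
sqrt(2386 + y(-3)) = sqrt(2386 - 6/(-3)) = sqrt(2386 - 6*(-1/3)) = sqrt(2386 + 2) = sqrt(2388) = 2*sqrt(597)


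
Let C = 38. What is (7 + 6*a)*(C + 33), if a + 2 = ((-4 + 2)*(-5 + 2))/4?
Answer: 284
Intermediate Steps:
a = -½ (a = -2 + ((-4 + 2)*(-5 + 2))/4 = -2 - 2*(-3)*(¼) = -2 + 6*(¼) = -2 + 3/2 = -½ ≈ -0.50000)
(7 + 6*a)*(C + 33) = (7 + 6*(-½))*(38 + 33) = (7 - 3)*71 = 4*71 = 284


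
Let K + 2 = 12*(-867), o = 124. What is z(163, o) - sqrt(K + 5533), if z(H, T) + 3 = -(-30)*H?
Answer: 4887 - I*sqrt(4873) ≈ 4887.0 - 69.807*I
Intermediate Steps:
z(H, T) = -3 + 30*H (z(H, T) = -3 - (-30)*H = -3 + 30*H)
K = -10406 (K = -2 + 12*(-867) = -2 - 10404 = -10406)
z(163, o) - sqrt(K + 5533) = (-3 + 30*163) - sqrt(-10406 + 5533) = (-3 + 4890) - sqrt(-4873) = 4887 - I*sqrt(4873)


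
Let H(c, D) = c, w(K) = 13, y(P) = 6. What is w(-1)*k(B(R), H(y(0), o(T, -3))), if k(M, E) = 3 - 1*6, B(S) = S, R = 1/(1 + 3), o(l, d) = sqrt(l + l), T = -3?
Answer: -39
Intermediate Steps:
o(l, d) = sqrt(2)*sqrt(l) (o(l, d) = sqrt(2*l) = sqrt(2)*sqrt(l))
R = 1/4 ≈ 0.25000
k(M, E) = -3 (k(M, E) = 3 - 6 = -3)
w(-1)*k(B(R), H(y(0), o(T, -3))) = 13*(-3) = -39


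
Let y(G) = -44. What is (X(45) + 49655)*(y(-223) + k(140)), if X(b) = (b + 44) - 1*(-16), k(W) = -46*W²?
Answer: -44865805440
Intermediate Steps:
X(b) = 60 + b (X(b) = (44 + b) + 16 = 60 + b)
(X(45) + 49655)*(y(-223) + k(140)) = ((60 + 45) + 49655)*(-44 - 46*140²) = (105 + 49655)*(-44 - 46*19600) = 49760*(-44 - 901600) = 49760*(-901644) = -44865805440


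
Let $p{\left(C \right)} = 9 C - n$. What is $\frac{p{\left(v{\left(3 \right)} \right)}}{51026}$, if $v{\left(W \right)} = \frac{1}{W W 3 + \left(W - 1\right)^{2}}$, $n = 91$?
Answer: $- \frac{1406}{790903} \approx -0.0017777$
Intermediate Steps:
$v{\left(W \right)} = \frac{1}{\left(-1 + W\right)^{2} + 3 W^{2}}$ ($v{\left(W \right)} = \frac{1}{W^{2} \cdot 3 + \left(-1 + W\right)^{2}} = \frac{1}{3 W^{2} + \left(-1 + W\right)^{2}} = \frac{1}{\left(-1 + W\right)^{2} + 3 W^{2}}$)
$p{\left(C \right)} = -91 + 9 C$ ($p{\left(C \right)} = 9 C - 91 = -91 + 9 C$)
$\frac{p{\left(v{\left(3 \right)} \right)}}{51026} = \frac{-91 + \frac{9}{\left(-1 + 3\right)^{2} + 3 \cdot 3^{2}}}{51026} = \left(-91 + \frac{9}{2^{2} + 3 \cdot 9}\right) \frac{1}{51026} = \left(-91 + \frac{9}{4 + 27}\right) \frac{1}{51026} = \left(-91 + \frac{9}{31}\right) \frac{1}{51026} = \left(- \frac{2812}{31}\right) \frac{1}{51026} = - \frac{1406}{790903}$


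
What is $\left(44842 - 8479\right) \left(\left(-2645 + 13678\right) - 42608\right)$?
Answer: $-1148161725$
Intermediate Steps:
$\left(44842 - 8479\right) \left(\left(-2645 + 13678\right) - 42608\right) = 36363 \left(11033 - 42608\right) = 36363 \left(-31575\right) = -1148161725$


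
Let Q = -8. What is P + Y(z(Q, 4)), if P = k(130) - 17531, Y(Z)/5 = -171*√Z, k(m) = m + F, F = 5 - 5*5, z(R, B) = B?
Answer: -19131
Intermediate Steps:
F = -20 (F = 5 - 25 = -20)
k(m) = -20 + m (k(m) = m - 20 = -20 + m)
Y(Z) = -855*√Z (Y(Z) = 5*(-171*√Z) = -855*√Z)
P = -17421 (P = (-20 + 130) - 17531 = 110 - 17531 = -17421)
P + Y(z(Q, 4)) = -17421 - 855*√4 = -17421 - 855*2 = -17421 - 1710 = -19131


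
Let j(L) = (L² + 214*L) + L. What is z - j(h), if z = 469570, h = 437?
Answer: 184646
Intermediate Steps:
j(L) = L² + 215*L
z - j(h) = 469570 - 437*(215 + 437) = 469570 - 437*652 = 469570 - 1*284924 = 469570 - 284924 = 184646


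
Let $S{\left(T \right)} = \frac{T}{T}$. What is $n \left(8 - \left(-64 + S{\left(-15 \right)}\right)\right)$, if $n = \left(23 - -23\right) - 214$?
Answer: $-11928$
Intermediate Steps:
$S{\left(T \right)} = 1$
$n = -168$ ($n = \left(23 + 23\right) - 214 = 46 - 214 = -168$)
$n \left(8 - \left(-64 + S{\left(-15 \right)}\right)\right) = - 168 \left(8 + \left(64 - 1\right)\right) = - 168 \left(8 + 63\right) = \left(-168\right) 71 = -11928$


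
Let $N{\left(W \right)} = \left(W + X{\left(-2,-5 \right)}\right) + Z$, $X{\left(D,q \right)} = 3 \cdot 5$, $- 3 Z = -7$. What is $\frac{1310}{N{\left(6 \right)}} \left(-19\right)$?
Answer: $- \frac{7467}{7} \approx -1066.7$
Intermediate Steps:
$Z = \frac{7}{3}$ ($Z = \left(- \frac{1}{3}\right) \left(-7\right) = \frac{7}{3} \approx 2.3333$)
$X{\left(D,q \right)} = 15$
$N{\left(W \right)} = \frac{52}{3} + W$ ($N{\left(W \right)} = \left(W + 15\right) + \frac{7}{3} = \left(15 + W\right) + \frac{7}{3} = \frac{52}{3} + W$)
$\frac{1310}{N{\left(6 \right)}} \left(-19\right) = \frac{1310}{\frac{52}{3} + 6} \left(-19\right) = \frac{1310}{\frac{70}{3}} \left(-19\right) = 1310 \cdot \frac{3}{70} \left(-19\right) = \frac{393}{7} \left(-19\right) = - \frac{7467}{7}$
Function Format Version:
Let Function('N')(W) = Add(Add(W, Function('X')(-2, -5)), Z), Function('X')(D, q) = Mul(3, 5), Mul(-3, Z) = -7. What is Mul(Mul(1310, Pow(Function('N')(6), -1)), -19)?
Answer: Rational(-7467, 7) ≈ -1066.7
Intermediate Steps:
Z = Rational(7, 3) (Z = Mul(Rational(-1, 3), -7) = Rational(7, 3) ≈ 2.3333)
Function('X')(D, q) = 15
Function('N')(W) = Add(Rational(52, 3), W) (Function('N')(W) = Add(Add(W, 15), Rational(7, 3)) = Add(Add(15, W), Rational(7, 3)) = Add(Rational(52, 3), W))
Mul(Mul(1310, Pow(Function('N')(6), -1)), -19) = Mul(Mul(1310, Pow(Add(Rational(52, 3), 6), -1)), -19) = Mul(Mul(1310, Pow(Rational(70, 3), -1)), -19) = Mul(Mul(1310, Rational(3, 70)), -19) = Mul(Rational(393, 7), -19) = Rational(-7467, 7)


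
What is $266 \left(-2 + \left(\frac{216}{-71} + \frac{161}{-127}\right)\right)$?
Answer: $- \frac{15134602}{9017} \approx -1678.5$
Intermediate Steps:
$266 \left(-2 + \left(\frac{216}{-71} + \frac{161}{-127}\right)\right) = 266 \left(-2 + \left(216 \left(- \frac{1}{71}\right) + 161 \left(- \frac{1}{127}\right)\right)\right) = 266 \left(-2 - \frac{38863}{9017}\right) = 266 \left(- \frac{56897}{9017}\right) = - \frac{15134602}{9017}$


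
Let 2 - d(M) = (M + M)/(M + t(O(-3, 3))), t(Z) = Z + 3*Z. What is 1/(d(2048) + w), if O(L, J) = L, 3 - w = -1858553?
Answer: 509/946004998 ≈ 5.3805e-7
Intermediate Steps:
w = 1858556 (w = 3 - 1*(-1858553) = 3 + 1858553 = 1858556)
t(Z) = 4*Z
d(M) = 2 - 2*M/(-12 + M) (d(M) = 2 - (M + M)/(M + 4*(-3)) = 2 - 2*M/(M - 12) = 2 - 2*M/(-12 + M))
1/(d(2048) + w) = 1/(-24/(-12 + 2048) + 1858556) = 1/(-24/2036 + 1858556) = 1/(-24*1/2036 + 1858556) = 1/(-6/509 + 1858556) = 1/(946004998/509) = 509/946004998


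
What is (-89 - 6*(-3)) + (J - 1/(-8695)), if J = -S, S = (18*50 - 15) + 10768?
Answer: -101940179/8695 ≈ -11724.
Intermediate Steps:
S = 11653 (S = (900 - 15) + 10768 = 885 + 10768 = 11653)
J = -11653 (J = -1*11653 = -11653)
(-89 - 6*(-3)) + (J - 1/(-8695)) = (-89 - 6*(-3)) + (-11653 - 1/(-8695)) = (-89 + 18) + (-11653 - 1*(-1/8695)) = -71 + (-11653 + 1/8695) = -71 - 101322834/8695 = -101940179/8695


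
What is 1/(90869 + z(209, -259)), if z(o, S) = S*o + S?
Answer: 1/36479 ≈ 2.7413e-5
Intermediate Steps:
z(o, S) = S + S*o
1/(90869 + z(209, -259)) = 1/(90869 - 259*(1 + 209)) = 1/(90869 - 259*210) = 1/(90869 - 54390) = 1/36479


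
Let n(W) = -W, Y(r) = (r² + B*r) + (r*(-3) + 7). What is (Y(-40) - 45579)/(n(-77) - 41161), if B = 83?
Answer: 11793/10271 ≈ 1.1482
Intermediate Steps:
Y(r) = 7 + r² + 80*r (Y(r) = (r² + 83*r) + (r*(-3) + 7) = (r² + 83*r) + (-3*r + 7) = (r² + 83*r) + (7 - 3*r) = 7 + r² + 80*r)
(Y(-40) - 45579)/(n(-77) - 41161) = ((7 + (-40)² + 80*(-40)) - 45579)/(-1*(-77) - 41161) = ((7 + 1600 - 3200) - 45579)/(77 - 41161) = (-1593 - 45579)/(-41084) = -47172*(-1/41084) = 11793/10271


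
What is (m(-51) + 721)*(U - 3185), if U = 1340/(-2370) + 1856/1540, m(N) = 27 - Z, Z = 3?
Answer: -43292985103/18249 ≈ -2.3723e+6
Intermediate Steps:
m(N) = 24 (m(N) = 27 - 1*3 = 27 - 3 = 24)
U = 58378/91245 (U = 1340*(-1/2370) + 1856*(1/1540) = -134/237 + 464/385 = 58378/91245 ≈ 0.63979)
(m(-51) + 721)*(U - 3185) = (24 + 721)*(58378/91245 - 3185) = 745*(-290556947/91245) = -43292985103/18249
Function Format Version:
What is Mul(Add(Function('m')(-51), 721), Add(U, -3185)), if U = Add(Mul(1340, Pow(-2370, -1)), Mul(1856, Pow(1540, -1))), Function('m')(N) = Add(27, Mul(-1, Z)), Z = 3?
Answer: Rational(-43292985103, 18249) ≈ -2.3723e+6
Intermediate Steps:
Function('m')(N) = 24 (Function('m')(N) = Add(27, Mul(-1, 3)) = Add(27, -3) = 24)
U = Rational(58378, 91245) (U = Add(Mul(1340, Rational(-1, 2370)), Mul(1856, Rational(1, 1540))) = Add(Rational(-134, 237), Rational(464, 385)) = Rational(58378, 91245) ≈ 0.63979)
Mul(Add(Function('m')(-51), 721), Add(U, -3185)) = Mul(Add(24, 721), Add(Rational(58378, 91245), -3185)) = Mul(745, Rational(-290556947, 91245)) = Rational(-43292985103, 18249)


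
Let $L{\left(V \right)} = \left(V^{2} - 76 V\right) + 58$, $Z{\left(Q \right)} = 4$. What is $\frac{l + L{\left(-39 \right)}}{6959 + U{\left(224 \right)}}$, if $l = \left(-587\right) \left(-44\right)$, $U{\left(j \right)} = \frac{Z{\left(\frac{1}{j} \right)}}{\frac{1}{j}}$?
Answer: $\frac{30371}{7855} \approx 3.8665$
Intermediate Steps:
$L{\left(V \right)} = 58 + V^{2} - 76 V$
$U{\left(j \right)} = 4 j$ ($U{\left(j \right)} = \frac{4}{\frac{1}{j}} = 4 j$)
$l = 25828$
$\frac{l + L{\left(-39 \right)}}{6959 + U{\left(224 \right)}} = \frac{25828 + \left(58 + \left(-39\right)^{2} - -2964\right)}{6959 + 4 \cdot 224} = \frac{25828 + \left(58 + 1521 + 2964\right)}{6959 + 896} = \frac{25828 + 4543}{7855} = 30371 \cdot \frac{1}{7855} = \frac{30371}{7855}$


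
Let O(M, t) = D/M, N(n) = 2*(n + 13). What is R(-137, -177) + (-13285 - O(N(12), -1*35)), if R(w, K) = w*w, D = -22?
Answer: 137111/25 ≈ 5484.4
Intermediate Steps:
R(w, K) = w²
N(n) = 26 + 2*n (N(n) = 2*(13 + n) = 26 + 2*n)
O(M, t) = -22/M
R(-137, -177) + (-13285 - O(N(12), -1*35)) = (-137)² + (-13285 - (-22)/(26 + 2*12)) = 18769 + (-13285 - (-22)/(26 + 24)) = 18769 + (-13285 - (-22)/50) = 18769 + (-13285 - 1*(-11/25)) = 18769 + (-13285 + 11/25) = 18769 - 332114/25 = 137111/25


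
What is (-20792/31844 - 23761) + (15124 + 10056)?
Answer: 11291461/7961 ≈ 1418.3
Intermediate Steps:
(-20792/31844 - 23761) + (15124 + 10056) = (-20792*1/31844 - 23761) + 25180 = (-5198/7961 - 23761) + 25180 = -189166519/7961 + 25180 = 11291461/7961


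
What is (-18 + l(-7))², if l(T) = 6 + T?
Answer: 361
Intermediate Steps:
(-18 + l(-7))² = (-18 + (6 - 7))² = (-18 - 1)² = (-19)² = 361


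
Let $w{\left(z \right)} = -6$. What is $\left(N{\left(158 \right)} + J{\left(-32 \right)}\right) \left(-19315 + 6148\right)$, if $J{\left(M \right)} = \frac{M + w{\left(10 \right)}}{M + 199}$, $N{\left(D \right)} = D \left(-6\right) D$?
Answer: $\frac{329358890322}{167} \approx 1.9722 \cdot 10^{9}$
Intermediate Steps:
$N{\left(D \right)} = - 6 D^{2}$ ($N{\left(D \right)} = - 6 D D = - 6 D^{2}$)
$J{\left(M \right)} = \frac{-6 + M}{199 + M}$ ($J{\left(M \right)} = \frac{M - 6}{M + 199} = \frac{-6 + M}{199 + M}$)
$\left(N{\left(158 \right)} + J{\left(-32 \right)}\right) \left(-19315 + 6148\right) = \left(- 6 \cdot 158^{2} + \frac{-6 - 32}{199 - 32}\right) \left(-19315 + 6148\right) = \left(\left(-6\right) 24964 + \frac{1}{167} \left(-38\right)\right) \left(-13167\right) = \left(-149784 + \frac{1}{167} \left(-38\right)\right) \left(-13167\right) = \left(-149784 - \frac{38}{167}\right) \left(-13167\right) = \left(- \frac{25013966}{167}\right) \left(-13167\right) = \frac{329358890322}{167}$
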